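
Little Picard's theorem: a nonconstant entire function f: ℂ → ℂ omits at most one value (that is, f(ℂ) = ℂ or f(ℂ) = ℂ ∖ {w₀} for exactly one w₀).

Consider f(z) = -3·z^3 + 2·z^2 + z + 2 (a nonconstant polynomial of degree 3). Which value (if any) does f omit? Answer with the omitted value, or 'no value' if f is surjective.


Little Picard bounds the complement of f(ℂ) to at most one point.
For every w ∈ ℂ, the equation p(z) − w = 0 is a nonconstant polynomial in z and hence has at least one root by the fundamental theorem of algebra. So p is surjective onto ℂ, omitting no value.

Omitted value: no value.


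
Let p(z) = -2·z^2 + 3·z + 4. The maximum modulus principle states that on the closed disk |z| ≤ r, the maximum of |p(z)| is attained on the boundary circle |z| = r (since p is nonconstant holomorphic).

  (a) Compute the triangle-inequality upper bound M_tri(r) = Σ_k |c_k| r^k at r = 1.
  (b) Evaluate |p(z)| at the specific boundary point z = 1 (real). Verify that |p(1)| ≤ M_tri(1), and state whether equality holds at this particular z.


Coefficients: c_0 = 4, c_1 = 3, c_2 = -2. Radius r = 1.
Part (a). Triangle bound: M_tri(r) = Σ_k |c_k| r^k
  = |4|·1^0 + |3|·1^1 + |-2|·1^2
  = 4 + 3 + 2 = 9.
This bounds M(r) := max_{|z|=r} |p(z)| from above; equality holds iff all terms c_k z^k can be made to align in phase at a single z on |z|=r.
Part (b). At z = 1 (real, on the circle |z| = r):
  p(1) = (4)·1^0 + (3)·1^1 + (-2)·1^2 = 5.
  |p(1)| = 5.
Check: |p(1)| = 5 ≤ 9 = M_tri(1). ✓ Equality does not hold at z = 1 (the coefficients have mixed signs, so the terms do not all align in phase there).

M_tri(1) = 9; |p(1)| = 5; equality at z=1: no.


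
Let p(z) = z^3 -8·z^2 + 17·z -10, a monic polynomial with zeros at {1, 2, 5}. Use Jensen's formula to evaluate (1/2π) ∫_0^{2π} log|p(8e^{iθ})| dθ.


Zeros: 1, 2, 5; r = 8.
Inside |z| < r: 1, 2, 5. Outside (|z| ≥ r): ∅.
p(0) = -10, so log|p(0)| = log(10) = 2.3026.
Apply Jensen: I(r) = log|p(0)| + Σ_k log(r/|z_k|), summed over zeros inside |z| < r.
  log(r/|z_k|) for z_k = 1: log(8/1) = 2.0794
  log(r/|z_k|) for z_k = 2: log(8/2) = 1.3863
  log(r/|z_k|) for z_k = 5: log(8/5) = 0.4700
Sum over inside zeros: 3.9357.
I(r) = log|p(0)| + (inside sum) = 2.3026 + 3.9357 = 6.2383.
Closed form (all zeros inside, monic): I(r) = n·log(r) = 3·log(8) = 6.2383. ✓

I(r) ≈ 6.2383.


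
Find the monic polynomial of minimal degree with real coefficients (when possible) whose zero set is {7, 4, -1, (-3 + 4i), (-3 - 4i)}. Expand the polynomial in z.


The polynomial is p(z) = ∏_{α ∈ S} (z − α), where S = {7, 4, -1, (-3 + 4i), (-3 - 4i)}.
Expanding the product yields: p(z) = z^5 -4·z^4 -18·z^3 -120·z^2 + 593·z + 700.
Note conjugate pairs combine to real quadratics: (z − (-3+4i))(z − (-3−4i)) = z² + 6z + 25.
The resulting polynomial has degree 5 and real coefficients as required.

p(z) = z^5 -4·z^4 -18·z^3 -120·z^2 + 593·z + 700.


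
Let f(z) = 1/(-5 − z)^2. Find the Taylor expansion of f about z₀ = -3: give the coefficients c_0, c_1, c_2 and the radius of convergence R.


Let w = z − z₀, so z = z₀ + w.
Then -5 − z = -5 − (z₀ + w) = (-5 − z₀) − w = -2 − w.
f(z) = 1/(-2 − w)^2 = (1/(-2)^2) · (1 − w/(-2))^{−2}.
By the binomial series (1−u)^{−2} = Σ_{n≥0} C(n+1, 1) u^n for |u|<1, with u = w/(-2):
  c_n = C(n+1, 1) / (-2)^(n+2).
  c_0 = 1/(-2)^2 = 1/4.
  c_1 = 2/(-2)^3 = -1/4.
  c_2 = 3/(-2)^4 = 3/16.
The series is valid for |w/d| < 1, i.e. |z − z₀| < |d|.
Radius of convergence: R = |-5 − z₀| = |-2| = 2 (distance from z₀ to the singularity z = -5).

c_0 = 1/4, c_1 = -1/4, c_2 = 3/16; R = 2.


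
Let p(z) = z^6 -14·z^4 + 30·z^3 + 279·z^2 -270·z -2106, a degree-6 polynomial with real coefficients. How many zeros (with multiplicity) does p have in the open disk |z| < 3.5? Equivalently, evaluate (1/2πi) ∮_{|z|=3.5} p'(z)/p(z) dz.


The zeros of p are: 3, -3, (3 + 3i), (3 - 3i), (-3 + 2i), (-3 - 2i).
Their magnitudes are: 3, 3, 4.243, 4.243, 3.606, 3.606.
Zeros with |z| < R = 3.5: 3, -3.
Count = 2.
By the argument principle, (1/2πi) ∮_{|z|=R} p'(z)/p(z) dz equals exactly this count.

Number of zeros inside |z| < 3.5: 2.


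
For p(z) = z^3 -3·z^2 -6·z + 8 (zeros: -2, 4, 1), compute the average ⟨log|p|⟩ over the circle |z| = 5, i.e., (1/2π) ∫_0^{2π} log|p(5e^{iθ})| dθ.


Zeros: -2, 1, 4; r = 5.
Inside |z| < r: -2, 1, 4. Outside (|z| ≥ r): ∅.
p(0) = 8, so log|p(0)| = log(8) = 2.0794.
Apply Jensen: I(r) = log|p(0)| + Σ_k log(r/|z_k|), summed over zeros inside |z| < r.
  log(r/|z_k|) for z_k = -2: log(5/2) = 0.9163
  log(r/|z_k|) for z_k = 4: log(5/4) = 0.2231
  log(r/|z_k|) for z_k = 1: log(5/1) = 1.6094
Sum over inside zeros: 2.7489.
I(r) = log|p(0)| + (inside sum) = 2.0794 + 2.7489 = 4.8283.
Closed form (all zeros inside, monic): I(r) = n·log(r) = 3·log(5) = 4.8283. ✓

I(r) ≈ 4.8283.


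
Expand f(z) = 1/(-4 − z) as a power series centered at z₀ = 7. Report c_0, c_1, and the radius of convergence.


Let w = z − z₀, so z = z₀ + w.
Then -4 − z = -4 − (z₀ + w) = (-4 − z₀) − w = -11 − w.
f(z) = 1/(-11 − w) = (1/(-11)) · 1/(1 − w/(-11)) = Σ_{n≥0} w^n / (-11)^(n+1).
So c_n = 1/(-11)^(n+1):
  c_0 = 1/(-11)^1 = -1/11.
  c_1 = 1/(-11)^2 = 1/121.
The series is valid for |w/d| < 1, i.e. |z − z₀| < |d|.
Radius of convergence: R = |-4 − z₀| = |-11| = 11 (distance from z₀ to the singularity z = -4).

c_0 = -1/11, c_1 = 1/121; R = 11.


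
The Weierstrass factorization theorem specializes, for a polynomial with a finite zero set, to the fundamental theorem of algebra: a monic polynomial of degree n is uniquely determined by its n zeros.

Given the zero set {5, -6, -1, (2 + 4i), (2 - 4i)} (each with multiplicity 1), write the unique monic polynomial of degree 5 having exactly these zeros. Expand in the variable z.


The polynomial is p(z) = ∏_{α ∈ S} (z − α), where S = {5, -6, -1, (2 + 4i), (2 - 4i)}.
Expanding the product yields: p(z) = z^5 -2·z^4 -17·z^3 + 126·z^2 -460·z -600.
Note conjugate pairs combine to real quadratics: (z − (2+4i))(z − (2−4i)) = z² − 4z + 20.
The resulting polynomial has degree 5 and real coefficients as required.

p(z) = z^5 -2·z^4 -17·z^3 + 126·z^2 -460·z -600.


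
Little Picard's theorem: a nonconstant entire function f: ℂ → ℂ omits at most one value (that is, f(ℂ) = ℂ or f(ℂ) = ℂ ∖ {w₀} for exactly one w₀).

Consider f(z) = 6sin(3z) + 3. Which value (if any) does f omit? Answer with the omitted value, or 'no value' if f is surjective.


Little Picard bounds the complement of f(ℂ) to at most one point.
sin is entire and surjective onto ℂ: for every w ∈ ℂ, sin(ζ) = w has a solution ζ ∈ ℂ (e.g., via the complex inverse arcsin). With ζ = 3z this gives z = ζ/(3). Then 6·sin(3z) takes every value in 6·ℂ = ℂ, and adding 3 is a bijection of ℂ. So f is surjective and omits no value. (Note: only on the real line is sin bounded by [−1, 1].)

Omitted value: no value.


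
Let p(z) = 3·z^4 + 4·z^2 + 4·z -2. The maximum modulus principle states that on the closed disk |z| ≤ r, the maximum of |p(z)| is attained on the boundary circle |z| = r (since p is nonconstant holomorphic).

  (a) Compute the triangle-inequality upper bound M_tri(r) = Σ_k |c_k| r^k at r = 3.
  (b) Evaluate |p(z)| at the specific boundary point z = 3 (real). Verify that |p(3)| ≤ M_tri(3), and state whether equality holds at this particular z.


Coefficients: c_0 = -2, c_1 = 4, c_2 = 4, c_3 = 0, c_4 = 3. Radius r = 3.
Part (a). Triangle bound: M_tri(r) = Σ_k |c_k| r^k
  = |-2|·3^0 + |4|·3^1 + |4|·3^2 + |0|·3^3 + |3|·3^4
  = 2 + 12 + 36 + 0 + 243 = 293.
This bounds M(r) := max_{|z|=r} |p(z)| from above; equality holds iff all terms c_k z^k can be made to align in phase at a single z on |z|=r.
Part (b). At z = 3 (real, on the circle |z| = r):
  p(3) = (-2)·3^0 + (4)·3^1 + (4)·3^2 + (0)·3^3 + (3)·3^4 = 289.
  |p(3)| = 289.
Check: |p(3)| = 289 ≤ 293 = M_tri(3). ✓ Equality does not hold at z = 3 (the coefficients have mixed signs, so the terms do not all align in phase there).

M_tri(3) = 293; |p(3)| = 289; equality at z=3: no.


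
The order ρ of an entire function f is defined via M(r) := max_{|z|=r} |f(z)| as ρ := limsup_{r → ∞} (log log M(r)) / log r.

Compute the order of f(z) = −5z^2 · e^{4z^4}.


M(r) = max_{|z|=r} |-5|·|z|^2·|e^{4z^4}| = 5·r^2 · e^{4r^4} (the factors attain their maxima compatibly on |z|=r). Then log M(r) = log 5 + 2·log r + 4r^4, dominated by the last term, so log log M(r) ~ 4·log r. The polynomial factor -5z^2 contributes only a log r term and does not affect the order. ρ = 4.
Therefore ρ = 4.

Order ρ = 4.


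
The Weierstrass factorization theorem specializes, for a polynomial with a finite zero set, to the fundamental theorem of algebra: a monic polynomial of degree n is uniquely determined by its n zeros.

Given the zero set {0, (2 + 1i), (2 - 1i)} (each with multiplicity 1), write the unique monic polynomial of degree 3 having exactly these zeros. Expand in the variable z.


The polynomial is p(z) = ∏_{α ∈ S} (z − α), where S = {0, (2 + 1i), (2 - 1i)}.
Expanding the product yields: p(z) = z^3 -4·z^2 + 5·z.
Note conjugate pairs combine to real quadratics: (z − (2+1i))(z − (2−1i)) = z² − 4z + 5.
The resulting polynomial has degree 3 and real coefficients as required.

p(z) = z^3 -4·z^2 + 5·z.


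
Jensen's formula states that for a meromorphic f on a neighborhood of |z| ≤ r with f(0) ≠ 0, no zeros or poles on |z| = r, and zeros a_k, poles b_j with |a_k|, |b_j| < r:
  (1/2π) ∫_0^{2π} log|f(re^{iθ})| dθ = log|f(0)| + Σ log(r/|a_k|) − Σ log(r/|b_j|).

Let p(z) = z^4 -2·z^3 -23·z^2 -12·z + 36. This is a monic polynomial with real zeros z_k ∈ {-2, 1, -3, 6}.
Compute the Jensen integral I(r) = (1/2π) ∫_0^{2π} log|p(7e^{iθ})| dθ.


Zeros: -3, -2, 1, 6; r = 7.
Inside |z| < r: -3, -2, 1, 6. Outside (|z| ≥ r): ∅.
p(0) = 36, so log|p(0)| = log(36) = 3.5835.
Apply Jensen: I(r) = log|p(0)| + Σ_k log(r/|z_k|), summed over zeros inside |z| < r.
  log(r/|z_k|) for z_k = -2: log(7/2) = 1.2528
  log(r/|z_k|) for z_k = 1: log(7/1) = 1.9459
  log(r/|z_k|) for z_k = -3: log(7/3) = 0.8473
  log(r/|z_k|) for z_k = 6: log(7/6) = 0.1542
Sum over inside zeros: 4.2001.
I(r) = log|p(0)| + (inside sum) = 3.5835 + 4.2001 = 7.7836.
Closed form (all zeros inside, monic): I(r) = n·log(r) = 4·log(7) = 7.7836. ✓

I(r) ≈ 7.7836.


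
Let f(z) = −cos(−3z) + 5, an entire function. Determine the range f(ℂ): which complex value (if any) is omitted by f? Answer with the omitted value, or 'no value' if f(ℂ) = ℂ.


Little Picard bounds the complement of f(ℂ) to at most one point.
cos is entire and surjective onto ℂ: for every w ∈ ℂ, cos(ζ) = w has a solution ζ ∈ ℂ (e.g., via the complex inverse arccos). With ζ = −3z this gives z = ζ/(-3). Then -1·cos(−3z) takes every value in -1·ℂ = ℂ, and adding 5 is a bijection of ℂ. So f is surjective and omits no value. (Note: only on the real line is cos bounded by [−1, 1].)

Omitted value: no value.


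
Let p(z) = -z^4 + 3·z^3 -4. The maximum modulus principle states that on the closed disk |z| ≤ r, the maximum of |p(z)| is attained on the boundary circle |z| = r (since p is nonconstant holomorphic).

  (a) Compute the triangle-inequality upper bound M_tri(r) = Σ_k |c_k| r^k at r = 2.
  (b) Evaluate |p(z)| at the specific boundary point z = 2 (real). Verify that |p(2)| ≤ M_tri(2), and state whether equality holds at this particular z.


Coefficients: c_0 = -4, c_1 = 0, c_2 = 0, c_3 = 3, c_4 = -1. Radius r = 2.
Part (a). Triangle bound: M_tri(r) = Σ_k |c_k| r^k
  = |-4|·2^0 + |0|·2^1 + |0|·2^2 + |3|·2^3 + |-1|·2^4
  = 4 + 0 + 0 + 24 + 16 = 44.
This bounds M(r) := max_{|z|=r} |p(z)| from above; equality holds iff all terms c_k z^k can be made to align in phase at a single z on |z|=r.
Part (b). At z = 2 (real, on the circle |z| = r):
  p(2) = (-4)·2^0 + (0)·2^1 + (0)·2^2 + (3)·2^3 + (-1)·2^4 = 4.
  |p(2)| = 4.
Check: |p(2)| = 4 ≤ 44 = M_tri(2). ✓ Equality does not hold at z = 2 (the coefficients have mixed signs, so the terms do not all align in phase there).

M_tri(2) = 44; |p(2)| = 4; equality at z=2: no.


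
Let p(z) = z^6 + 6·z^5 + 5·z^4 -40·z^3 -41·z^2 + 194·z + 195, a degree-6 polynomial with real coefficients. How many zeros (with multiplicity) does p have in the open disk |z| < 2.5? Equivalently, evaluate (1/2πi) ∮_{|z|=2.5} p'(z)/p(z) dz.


The zeros of p are: (-3 + 2i), (-3 - 2i), -3, (2 + 1i), (2 - 1i), -1.
Their magnitudes are: 3.606, 3.606, 3, 2.236, 2.236, 1.
Zeros with |z| < R = 2.5: (2 + 1i), (2 - 1i), -1.
Count = 3.
By the argument principle, (1/2πi) ∮_{|z|=R} p'(z)/p(z) dz equals exactly this count.

Number of zeros inside |z| < 2.5: 3.


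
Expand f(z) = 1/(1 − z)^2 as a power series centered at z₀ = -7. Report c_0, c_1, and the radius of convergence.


Let w = z − z₀, so z = z₀ + w.
Then 1 − z = 1 − (z₀ + w) = (1 − z₀) − w = 8 − w.
f(z) = 1/(8 − w)^2 = (1/(8)^2) · (1 − w/(8))^{−2}.
By the binomial series (1−u)^{−2} = Σ_{n≥0} C(n+1, 1) u^n for |u|<1, with u = w/(8):
  c_n = C(n+1, 1) / (8)^(n+2).
  c_0 = 1/(8)^2 = 1/64.
  c_1 = 2/(8)^3 = 1/256.
The series is valid for |w/d| < 1, i.e. |z − z₀| < |d|.
Radius of convergence: R = |1 − z₀| = |8| = 8 (distance from z₀ to the singularity z = 1).

c_0 = 1/64, c_1 = 1/256; R = 8.


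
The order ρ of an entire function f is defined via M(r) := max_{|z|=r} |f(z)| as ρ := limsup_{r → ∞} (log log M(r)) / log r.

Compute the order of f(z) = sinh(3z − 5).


sinh(w) is a linear combination of e^{iw} and e^{−iw} (or e^w, e^{−w} in the hyperbolic case), so |sinh(w)| ≤ e^{|w|}. With w = 3z − 5, |w| ≤ 3|z| + 5 = 3r + 5 on |z| = r, giving M(r) ≤ e^{3r + 5}, so ρ ≤ 1. On a suitable ray (z = it for sin/cos; z = t for sinh/cosh, t real → ∞), |sinh(3z − 5)| grows like e^{3|t|}/2, so ρ ≥ 1. Hence ρ = 1.
Therefore ρ = 1.

Order ρ = 1.


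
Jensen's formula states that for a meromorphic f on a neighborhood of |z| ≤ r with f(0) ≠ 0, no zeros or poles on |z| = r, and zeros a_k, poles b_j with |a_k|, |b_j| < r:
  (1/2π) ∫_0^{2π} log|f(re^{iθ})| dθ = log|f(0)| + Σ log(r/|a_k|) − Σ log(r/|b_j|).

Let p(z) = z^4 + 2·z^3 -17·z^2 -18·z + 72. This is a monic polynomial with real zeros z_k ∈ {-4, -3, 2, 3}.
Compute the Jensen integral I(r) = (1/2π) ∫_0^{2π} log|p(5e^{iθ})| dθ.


Zeros: -4, -3, 2, 3; r = 5.
Inside |z| < r: -4, -3, 2, 3. Outside (|z| ≥ r): ∅.
p(0) = 72, so log|p(0)| = log(72) = 4.2767.
Apply Jensen: I(r) = log|p(0)| + Σ_k log(r/|z_k|), summed over zeros inside |z| < r.
  log(r/|z_k|) for z_k = -4: log(5/4) = 0.2231
  log(r/|z_k|) for z_k = -3: log(5/3) = 0.5108
  log(r/|z_k|) for z_k = 2: log(5/2) = 0.9163
  log(r/|z_k|) for z_k = 3: log(5/3) = 0.5108
Sum over inside zeros: 2.1611.
I(r) = log|p(0)| + (inside sum) = 4.2767 + 2.1611 = 6.4378.
Closed form (all zeros inside, monic): I(r) = n·log(r) = 4·log(5) = 6.4378. ✓

I(r) ≈ 6.4378.


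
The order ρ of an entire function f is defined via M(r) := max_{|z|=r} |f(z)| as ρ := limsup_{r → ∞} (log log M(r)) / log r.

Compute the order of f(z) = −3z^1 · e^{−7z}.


M(r) = max_{|z|=r} |-3|·|z|^1·|e^{−7z}| = 3·r^1 · e^{7r^1} (the factors attain their maxima compatibly on |z|=r). Then log M(r) = log 3 + 1·log r + 7r^1, dominated by the last term, so log log M(r) ~ 1·log r. The polynomial factor -3z^1 contributes only a log r term and does not affect the order. ρ = 1.
Therefore ρ = 1.

Order ρ = 1.


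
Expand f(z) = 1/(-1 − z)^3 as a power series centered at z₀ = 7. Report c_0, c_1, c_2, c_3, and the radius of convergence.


Let w = z − z₀, so z = z₀ + w.
Then -1 − z = -1 − (z₀ + w) = (-1 − z₀) − w = -8 − w.
f(z) = 1/(-8 − w)^3 = (1/(-8)^3) · (1 − w/(-8))^{−3}.
By the binomial series (1−u)^{−3} = Σ_{n≥0} C(n+2, 2) u^n for |u|<1, with u = w/(-8):
  c_n = C(n+2, 2) / (-8)^(n+3).
  c_0 = 1/(-8)^3 = -1/512.
  c_1 = 3/(-8)^4 = 3/4096.
  c_2 = 6/(-8)^5 = -3/16384.
  c_3 = 10/(-8)^6 = 5/131072.
The series is valid for |w/d| < 1, i.e. |z − z₀| < |d|.
Radius of convergence: R = |-1 − z₀| = |-8| = 8 (distance from z₀ to the singularity z = -1).

c_0 = -1/512, c_1 = 3/4096, c_2 = -3/16384, c_3 = 5/131072; R = 8.


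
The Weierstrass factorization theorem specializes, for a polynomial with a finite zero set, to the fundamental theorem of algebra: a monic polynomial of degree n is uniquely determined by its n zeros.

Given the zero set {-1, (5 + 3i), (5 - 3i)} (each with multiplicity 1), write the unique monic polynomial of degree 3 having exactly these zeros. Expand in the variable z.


The polynomial is p(z) = ∏_{α ∈ S} (z − α), where S = {-1, (5 + 3i), (5 - 3i)}.
Expanding the product yields: p(z) = z^3 -9·z^2 + 24·z + 34.
Note conjugate pairs combine to real quadratics: (z − (5+3i))(z − (5−3i)) = z² − 10z + 34.
The resulting polynomial has degree 3 and real coefficients as required.

p(z) = z^3 -9·z^2 + 24·z + 34.


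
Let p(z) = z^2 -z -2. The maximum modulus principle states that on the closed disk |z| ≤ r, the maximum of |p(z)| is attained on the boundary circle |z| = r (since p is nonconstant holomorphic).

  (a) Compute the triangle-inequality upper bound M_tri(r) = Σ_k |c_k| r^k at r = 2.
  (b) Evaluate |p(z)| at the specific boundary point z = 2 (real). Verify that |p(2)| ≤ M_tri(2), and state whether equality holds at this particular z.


Coefficients: c_0 = -2, c_1 = -1, c_2 = 1. Radius r = 2.
Part (a). Triangle bound: M_tri(r) = Σ_k |c_k| r^k
  = |-2|·2^0 + |-1|·2^1 + |1|·2^2
  = 2 + 2 + 4 = 8.
This bounds M(r) := max_{|z|=r} |p(z)| from above; equality holds iff all terms c_k z^k can be made to align in phase at a single z on |z|=r.
Part (b). At z = 2 (real, on the circle |z| = r):
  p(2) = (-2)·2^0 + (-1)·2^1 + (1)·2^2 = 0.
  |p(2)| = 0.
Check: |p(2)| = 0 ≤ 8 = M_tri(2). ✓ Equality does not hold at z = 2 (the coefficients have mixed signs, so the terms do not all align in phase there).

M_tri(2) = 8; |p(2)| = 0; equality at z=2: no.


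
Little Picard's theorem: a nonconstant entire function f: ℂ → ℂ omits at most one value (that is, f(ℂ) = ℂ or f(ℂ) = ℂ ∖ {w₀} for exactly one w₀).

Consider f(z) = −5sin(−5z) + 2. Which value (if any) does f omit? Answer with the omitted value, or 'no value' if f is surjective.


Little Picard bounds the complement of f(ℂ) to at most one point.
sin is entire and surjective onto ℂ: for every w ∈ ℂ, sin(ζ) = w has a solution ζ ∈ ℂ (e.g., via the complex inverse arcsin). With ζ = −5z this gives z = ζ/(-5). Then -5·sin(−5z) takes every value in -5·ℂ = ℂ, and adding 2 is a bijection of ℂ. So f is surjective and omits no value. (Note: only on the real line is sin bounded by [−1, 1].)

Omitted value: no value.


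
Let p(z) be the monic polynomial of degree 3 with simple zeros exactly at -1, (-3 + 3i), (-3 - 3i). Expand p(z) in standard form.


The polynomial is p(z) = ∏_{α ∈ S} (z − α), where S = {-1, (-3 + 3i), (-3 - 3i)}.
Expanding the product yields: p(z) = z^3 + 7·z^2 + 24·z + 18.
Note conjugate pairs combine to real quadratics: (z − (-3+3i))(z − (-3−3i)) = z² + 6z + 18.
The resulting polynomial has degree 3 and real coefficients as required.

p(z) = z^3 + 7·z^2 + 24·z + 18.


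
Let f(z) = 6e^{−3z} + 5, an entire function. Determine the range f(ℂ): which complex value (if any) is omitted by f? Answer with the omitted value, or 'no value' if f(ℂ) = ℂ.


Little Picard bounds the complement of f(ℂ) to at most one point.
e^{−3z} is never zero on ℂ, so 6·e^{−3z} takes every value in ℂ ∖ {0}. Adding 5 shifts the range to ℂ ∖ {5}. Thus f omits exactly the value 5.

Omitted value: 5.


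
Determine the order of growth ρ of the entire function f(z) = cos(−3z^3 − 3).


Write cos(w) = (e^{iw} ± e^{−iw})/(2 or 2i), so |cos(w)| ≤ e^{|w|}. With w = −3z^3 − 3, |w| ≤ 3r^3 + 3 on |z|=r, giving M(r) ≤ e^{3r^3 + 3} and ρ ≤ 3. For the lower bound, choose z on |z|=r with -3z^3 purely imaginary of modulus 3r^3; then |cos(−3z^3 − 3)| grows like e^{3r^3}/2, so ρ ≥ 3. Hence ρ = 3.
Therefore ρ = 3.

Order ρ = 3.


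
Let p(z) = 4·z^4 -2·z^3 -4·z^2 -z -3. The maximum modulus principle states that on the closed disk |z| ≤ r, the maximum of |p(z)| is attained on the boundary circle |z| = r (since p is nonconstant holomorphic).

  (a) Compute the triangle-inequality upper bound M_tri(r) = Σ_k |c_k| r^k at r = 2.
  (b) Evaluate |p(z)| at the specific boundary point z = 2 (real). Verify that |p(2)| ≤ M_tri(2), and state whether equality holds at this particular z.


Coefficients: c_0 = -3, c_1 = -1, c_2 = -4, c_3 = -2, c_4 = 4. Radius r = 2.
Part (a). Triangle bound: M_tri(r) = Σ_k |c_k| r^k
  = |-3|·2^0 + |-1|·2^1 + |-4|·2^2 + |-2|·2^3 + |4|·2^4
  = 3 + 2 + 16 + 16 + 64 = 101.
This bounds M(r) := max_{|z|=r} |p(z)| from above; equality holds iff all terms c_k z^k can be made to align in phase at a single z on |z|=r.
Part (b). At z = 2 (real, on the circle |z| = r):
  p(2) = (-3)·2^0 + (-1)·2^1 + (-4)·2^2 + (-2)·2^3 + (4)·2^4 = 27.
  |p(2)| = 27.
Check: |p(2)| = 27 ≤ 101 = M_tri(2). ✓ Equality does not hold at z = 2 (the coefficients have mixed signs, so the terms do not all align in phase there).

M_tri(2) = 101; |p(2)| = 27; equality at z=2: no.


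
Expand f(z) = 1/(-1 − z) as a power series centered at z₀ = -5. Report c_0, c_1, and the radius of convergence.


Let w = z − z₀, so z = z₀ + w.
Then -1 − z = -1 − (z₀ + w) = (-1 − z₀) − w = 4 − w.
f(z) = 1/(4 − w) = (1/(4)) · 1/(1 − w/(4)) = Σ_{n≥0} w^n / (4)^(n+1).
So c_n = 1/(4)^(n+1):
  c_0 = 1/(4)^1 = 1/4.
  c_1 = 1/(4)^2 = 1/16.
The series is valid for |w/d| < 1, i.e. |z − z₀| < |d|.
Radius of convergence: R = |-1 − z₀| = |4| = 4 (distance from z₀ to the singularity z = -1).

c_0 = 1/4, c_1 = 1/16; R = 4.


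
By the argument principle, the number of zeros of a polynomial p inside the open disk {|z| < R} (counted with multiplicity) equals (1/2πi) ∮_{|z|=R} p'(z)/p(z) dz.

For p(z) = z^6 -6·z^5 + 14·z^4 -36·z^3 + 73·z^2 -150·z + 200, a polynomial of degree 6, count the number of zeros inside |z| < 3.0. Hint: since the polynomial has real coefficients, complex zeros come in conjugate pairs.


The zeros of p are: (1 + 2i), (1 - 2i), 4, (-1 + 2i), (-1 - 2i), 2.
Their magnitudes are: 2.236, 2.236, 4, 2.236, 2.236, 2.
Zeros with |z| < R = 3.0: (1 + 2i), (1 - 2i), (-1 + 2i), (-1 - 2i), 2.
Count = 5.
By the argument principle, (1/2πi) ∮_{|z|=R} p'(z)/p(z) dz equals exactly this count.

Number of zeros inside |z| < 3.0: 5.


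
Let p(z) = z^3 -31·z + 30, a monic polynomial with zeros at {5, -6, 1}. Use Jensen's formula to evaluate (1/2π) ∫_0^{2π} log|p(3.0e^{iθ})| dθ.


Zeros: -6, 1, 5; r = 3.0.
Inside |z| < r: 1. Outside (|z| ≥ r): -6, 5.
p(0) = 30, so log|p(0)| = log(30) = 3.4012.
Apply Jensen: I(r) = log|p(0)| + Σ_k log(r/|z_k|), summed over zeros inside |z| < r.
  log(r/|z_k|) for z_k = 1: log(3.0/1) = 1.0986
  Outside zeros (-6, 5) contribute nothing to the Jensen sum.
Sum over inside zeros: 1.0986.
I(r) = log|p(0)| + (inside sum) = 3.4012 + 1.0986 = 4.4998.
Note: since some zeros are outside |z| ≤ r, the simplified n·log(r) form does NOT apply — only the inside zeros contribute.

I(r) ≈ 4.4998.


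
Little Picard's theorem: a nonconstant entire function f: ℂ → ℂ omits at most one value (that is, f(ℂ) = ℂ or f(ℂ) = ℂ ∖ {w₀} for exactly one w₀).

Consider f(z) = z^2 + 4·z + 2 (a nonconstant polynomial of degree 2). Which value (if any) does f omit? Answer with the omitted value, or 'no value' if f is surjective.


Little Picard bounds the complement of f(ℂ) to at most one point.
For every w ∈ ℂ, the equation p(z) − w = 0 is a nonconstant polynomial in z and hence has at least one root by the fundamental theorem of algebra. So p is surjective onto ℂ, omitting no value.

Omitted value: no value.


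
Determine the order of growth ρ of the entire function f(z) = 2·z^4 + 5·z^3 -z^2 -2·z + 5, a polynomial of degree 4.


|f(z)| ≤ Σ|c_k|·r^k = O(r^4) as r → ∞. Polynomial growth is O(e^{r^ε}) for every ε > 0 (since r^4/e^{r^ε} → 0), so ρ ≤ ε for all ε > 0, i.e. ρ = 0. Every nonconstant polynomial has order 0.
Therefore ρ = 0.

Order ρ = 0.


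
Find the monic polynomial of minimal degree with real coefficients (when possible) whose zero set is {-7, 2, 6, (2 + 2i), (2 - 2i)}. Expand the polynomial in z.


The polynomial is p(z) = ∏_{α ∈ S} (z − α), where S = {-7, 2, 6, (2 + 2i), (2 - 2i)}.
Expanding the product yields: p(z) = z^5 -5·z^4 -32·z^3 + 252·z^2 -688·z + 672.
Note conjugate pairs combine to real quadratics: (z − (2+2i))(z − (2−2i)) = z² − 4z + 8.
The resulting polynomial has degree 5 and real coefficients as required.

p(z) = z^5 -5·z^4 -32·z^3 + 252·z^2 -688·z + 672.


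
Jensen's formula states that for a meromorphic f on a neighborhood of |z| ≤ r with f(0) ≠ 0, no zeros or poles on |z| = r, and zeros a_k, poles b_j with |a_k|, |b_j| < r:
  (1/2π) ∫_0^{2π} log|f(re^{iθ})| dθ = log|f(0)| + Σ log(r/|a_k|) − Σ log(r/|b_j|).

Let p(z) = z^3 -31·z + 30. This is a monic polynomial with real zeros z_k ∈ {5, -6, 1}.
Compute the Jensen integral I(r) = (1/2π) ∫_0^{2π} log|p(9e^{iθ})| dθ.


Zeros: -6, 1, 5; r = 9.
Inside |z| < r: -6, 1, 5. Outside (|z| ≥ r): ∅.
p(0) = 30, so log|p(0)| = log(30) = 3.4012.
Apply Jensen: I(r) = log|p(0)| + Σ_k log(r/|z_k|), summed over zeros inside |z| < r.
  log(r/|z_k|) for z_k = 5: log(9/5) = 0.5878
  log(r/|z_k|) for z_k = -6: log(9/6) = 0.4055
  log(r/|z_k|) for z_k = 1: log(9/1) = 2.1972
Sum over inside zeros: 3.1905.
I(r) = log|p(0)| + (inside sum) = 3.4012 + 3.1905 = 6.5917.
Closed form (all zeros inside, monic): I(r) = n·log(r) = 3·log(9) = 6.5917. ✓

I(r) ≈ 6.5917.


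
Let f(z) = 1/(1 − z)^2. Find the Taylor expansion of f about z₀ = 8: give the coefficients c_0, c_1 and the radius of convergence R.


Let w = z − z₀, so z = z₀ + w.
Then 1 − z = 1 − (z₀ + w) = (1 − z₀) − w = -7 − w.
f(z) = 1/(-7 − w)^2 = (1/(-7)^2) · (1 − w/(-7))^{−2}.
By the binomial series (1−u)^{−2} = Σ_{n≥0} C(n+1, 1) u^n for |u|<1, with u = w/(-7):
  c_n = C(n+1, 1) / (-7)^(n+2).
  c_0 = 1/(-7)^2 = 1/49.
  c_1 = 2/(-7)^3 = -2/343.
The series is valid for |w/d| < 1, i.e. |z − z₀| < |d|.
Radius of convergence: R = |1 − z₀| = |-7| = 7 (distance from z₀ to the singularity z = 1).

c_0 = 1/49, c_1 = -2/343; R = 7.


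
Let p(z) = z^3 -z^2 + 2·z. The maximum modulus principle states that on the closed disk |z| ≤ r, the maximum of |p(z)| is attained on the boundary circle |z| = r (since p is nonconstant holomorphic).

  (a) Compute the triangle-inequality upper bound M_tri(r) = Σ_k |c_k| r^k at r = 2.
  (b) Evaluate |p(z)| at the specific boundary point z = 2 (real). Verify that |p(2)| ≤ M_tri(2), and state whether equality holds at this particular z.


Coefficients: c_0 = 0, c_1 = 2, c_2 = -1, c_3 = 1. Radius r = 2.
Part (a). Triangle bound: M_tri(r) = Σ_k |c_k| r^k
  = |0|·2^0 + |2|·2^1 + |-1|·2^2 + |1|·2^3
  = 0 + 4 + 4 + 8 = 16.
This bounds M(r) := max_{|z|=r} |p(z)| from above; equality holds iff all terms c_k z^k can be made to align in phase at a single z on |z|=r.
Part (b). At z = 2 (real, on the circle |z| = r):
  p(2) = (0)·2^0 + (2)·2^1 + (-1)·2^2 + (1)·2^3 = 8.
  |p(2)| = 8.
Check: |p(2)| = 8 ≤ 16 = M_tri(2). ✓ Equality does not hold at z = 2 (the coefficients have mixed signs, so the terms do not all align in phase there).

M_tri(2) = 16; |p(2)| = 8; equality at z=2: no.


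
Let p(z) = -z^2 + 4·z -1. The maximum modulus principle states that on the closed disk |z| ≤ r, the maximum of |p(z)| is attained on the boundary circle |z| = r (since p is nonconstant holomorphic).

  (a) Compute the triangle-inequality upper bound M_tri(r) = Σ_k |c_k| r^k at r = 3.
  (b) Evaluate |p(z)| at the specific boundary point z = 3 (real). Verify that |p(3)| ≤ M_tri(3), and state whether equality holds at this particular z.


Coefficients: c_0 = -1, c_1 = 4, c_2 = -1. Radius r = 3.
Part (a). Triangle bound: M_tri(r) = Σ_k |c_k| r^k
  = |-1|·3^0 + |4|·3^1 + |-1|·3^2
  = 1 + 12 + 9 = 22.
This bounds M(r) := max_{|z|=r} |p(z)| from above; equality holds iff all terms c_k z^k can be made to align in phase at a single z on |z|=r.
Part (b). At z = 3 (real, on the circle |z| = r):
  p(3) = (-1)·3^0 + (4)·3^1 + (-1)·3^2 = 2.
  |p(3)| = 2.
Check: |p(3)| = 2 ≤ 22 = M_tri(3). ✓ Equality does not hold at z = 3 (the coefficients have mixed signs, so the terms do not all align in phase there).

M_tri(3) = 22; |p(3)| = 2; equality at z=3: no.


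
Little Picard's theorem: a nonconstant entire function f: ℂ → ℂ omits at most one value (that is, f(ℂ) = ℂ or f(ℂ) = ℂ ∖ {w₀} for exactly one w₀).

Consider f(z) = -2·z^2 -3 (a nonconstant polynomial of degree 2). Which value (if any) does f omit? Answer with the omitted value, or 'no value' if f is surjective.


Little Picard bounds the complement of f(ℂ) to at most one point.
For every w ∈ ℂ, the equation p(z) − w = 0 is a nonconstant polynomial in z and hence has at least one root by the fundamental theorem of algebra. So p is surjective onto ℂ, omitting no value.

Omitted value: no value.


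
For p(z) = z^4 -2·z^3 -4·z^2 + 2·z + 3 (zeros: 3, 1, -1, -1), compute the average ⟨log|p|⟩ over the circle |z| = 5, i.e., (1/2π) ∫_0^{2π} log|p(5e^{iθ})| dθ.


Zeros: -1, -1, 1, 3; r = 5.
Inside |z| < r: -1, -1, 1, 3. Outside (|z| ≥ r): ∅.
p(0) = 3, so log|p(0)| = log(3) = 1.0986.
Apply Jensen: I(r) = log|p(0)| + Σ_k log(r/|z_k|), summed over zeros inside |z| < r.
  log(r/|z_k|) for z_k = 3: log(5/3) = 0.5108
  log(r/|z_k|) for z_k = 1: log(5/1) = 1.6094
  log(r/|z_k|) for z_k = -1: log(5/1) = 1.6094
  log(r/|z_k|) for z_k = -1: log(5/1) = 1.6094
Sum over inside zeros: 5.3391.
I(r) = log|p(0)| + (inside sum) = 1.0986 + 5.3391 = 6.4378.
Closed form (all zeros inside, monic): I(r) = n·log(r) = 4·log(5) = 6.4378. ✓

I(r) ≈ 6.4378.


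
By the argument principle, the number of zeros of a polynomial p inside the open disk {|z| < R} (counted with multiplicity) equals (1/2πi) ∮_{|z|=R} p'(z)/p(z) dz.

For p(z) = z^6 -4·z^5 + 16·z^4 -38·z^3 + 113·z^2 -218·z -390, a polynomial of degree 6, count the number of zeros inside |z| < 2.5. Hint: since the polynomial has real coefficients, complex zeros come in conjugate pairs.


The zeros of p are: (-1 + 3i), (-1 - 3i), -1, 3, (2 + 3i), (2 - 3i).
Their magnitudes are: 3.162, 3.162, 1, 3, 3.606, 3.606.
Zeros with |z| < R = 2.5: -1.
Count = 1.
By the argument principle, (1/2πi) ∮_{|z|=R} p'(z)/p(z) dz equals exactly this count.

Number of zeros inside |z| < 2.5: 1.


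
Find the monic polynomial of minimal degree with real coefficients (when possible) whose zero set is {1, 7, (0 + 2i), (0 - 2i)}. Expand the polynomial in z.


The polynomial is p(z) = ∏_{α ∈ S} (z − α), where S = {1, 7, (0 + 2i), (0 - 2i)}.
Expanding the product yields: p(z) = z^4 -8·z^3 + 11·z^2 -32·z + 28.
Note conjugate pairs combine to real quadratics: (z − (0+2i))(z − (0−2i)) = z² + 4.
The resulting polynomial has degree 4 and real coefficients as required.

p(z) = z^4 -8·z^3 + 11·z^2 -32·z + 28.


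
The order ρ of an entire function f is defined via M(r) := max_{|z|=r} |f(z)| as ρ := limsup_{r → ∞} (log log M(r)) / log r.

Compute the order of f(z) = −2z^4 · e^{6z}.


M(r) = max_{|z|=r} |-2|·|z|^4·|e^{6z}| = 2·r^4 · e^{6r^1} (the factors attain their maxima compatibly on |z|=r). Then log M(r) = log 2 + 4·log r + 6r^1, dominated by the last term, so log log M(r) ~ 1·log r. The polynomial factor -2z^4 contributes only a log r term and does not affect the order. ρ = 1.
Therefore ρ = 1.

Order ρ = 1.


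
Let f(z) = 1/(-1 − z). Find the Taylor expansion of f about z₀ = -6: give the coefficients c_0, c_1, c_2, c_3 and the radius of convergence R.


Let w = z − z₀, so z = z₀ + w.
Then -1 − z = -1 − (z₀ + w) = (-1 − z₀) − w = 5 − w.
f(z) = 1/(5 − w) = (1/(5)) · 1/(1 − w/(5)) = Σ_{n≥0} w^n / (5)^(n+1).
So c_n = 1/(5)^(n+1):
  c_0 = 1/(5)^1 = 1/5.
  c_1 = 1/(5)^2 = 1/25.
  c_2 = 1/(5)^3 = 1/125.
  c_3 = 1/(5)^4 = 1/625.
The series is valid for |w/d| < 1, i.e. |z − z₀| < |d|.
Radius of convergence: R = |-1 − z₀| = |5| = 5 (distance from z₀ to the singularity z = -1).

c_0 = 1/5, c_1 = 1/25, c_2 = 1/125, c_3 = 1/625; R = 5.


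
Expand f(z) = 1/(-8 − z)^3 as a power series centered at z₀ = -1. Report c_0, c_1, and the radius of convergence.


Let w = z − z₀, so z = z₀ + w.
Then -8 − z = -8 − (z₀ + w) = (-8 − z₀) − w = -7 − w.
f(z) = 1/(-7 − w)^3 = (1/(-7)^3) · (1 − w/(-7))^{−3}.
By the binomial series (1−u)^{−3} = Σ_{n≥0} C(n+2, 2) u^n for |u|<1, with u = w/(-7):
  c_n = C(n+2, 2) / (-7)^(n+3).
  c_0 = 1/(-7)^3 = -1/343.
  c_1 = 3/(-7)^4 = 3/2401.
The series is valid for |w/d| < 1, i.e. |z − z₀| < |d|.
Radius of convergence: R = |-8 − z₀| = |-7| = 7 (distance from z₀ to the singularity z = -8).

c_0 = -1/343, c_1 = 3/2401; R = 7.


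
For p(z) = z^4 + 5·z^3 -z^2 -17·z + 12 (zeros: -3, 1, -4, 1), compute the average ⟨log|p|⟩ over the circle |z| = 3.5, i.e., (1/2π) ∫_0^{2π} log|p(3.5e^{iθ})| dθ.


Zeros: -4, -3, 1, 1; r = 3.5.
Inside |z| < r: -3, 1, 1. Outside (|z| ≥ r): -4.
p(0) = 12, so log|p(0)| = log(12) = 2.4849.
Apply Jensen: I(r) = log|p(0)| + Σ_k log(r/|z_k|), summed over zeros inside |z| < r.
  log(r/|z_k|) for z_k = -3: log(3.5/3) = 0.1542
  log(r/|z_k|) for z_k = 1: log(3.5/1) = 1.2528
  log(r/|z_k|) for z_k = 1: log(3.5/1) = 1.2528
  Outside zeros (-4) contribute nothing to the Jensen sum.
Sum over inside zeros: 2.6597.
I(r) = log|p(0)| + (inside sum) = 2.4849 + 2.6597 = 5.1446.
Note: since some zeros are outside |z| ≤ r, the simplified n·log(r) form does NOT apply — only the inside zeros contribute.

I(r) ≈ 5.1446.


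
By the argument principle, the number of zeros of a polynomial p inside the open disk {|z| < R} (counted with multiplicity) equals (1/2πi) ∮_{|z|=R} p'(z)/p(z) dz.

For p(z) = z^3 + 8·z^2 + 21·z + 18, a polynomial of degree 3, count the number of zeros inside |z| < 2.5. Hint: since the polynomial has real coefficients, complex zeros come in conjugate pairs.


The zeros of p are: -3, -2, -3.
Their magnitudes are: 3, 2, 3.
Zeros with |z| < R = 2.5: -2.
Count = 1.
By the argument principle, (1/2πi) ∮_{|z|=R} p'(z)/p(z) dz equals exactly this count.

Number of zeros inside |z| < 2.5: 1.


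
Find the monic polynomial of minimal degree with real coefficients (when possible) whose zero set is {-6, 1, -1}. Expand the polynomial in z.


The polynomial is p(z) = ∏_{α ∈ S} (z − α), where S = {-6, 1, -1}.
Expanding the product yields: p(z) = z^3 + 6·z^2 -z -6.
The resulting polynomial has degree 3 and real coefficients as required.

p(z) = z^3 + 6·z^2 -z -6.


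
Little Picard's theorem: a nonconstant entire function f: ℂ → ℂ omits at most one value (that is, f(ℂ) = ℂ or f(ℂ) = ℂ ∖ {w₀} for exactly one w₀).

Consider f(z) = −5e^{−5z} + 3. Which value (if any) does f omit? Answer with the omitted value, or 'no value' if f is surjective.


Little Picard bounds the complement of f(ℂ) to at most one point.
e^{−5z} is never zero on ℂ, so -5·e^{−5z} takes every value in ℂ ∖ {0}. Adding 3 shifts the range to ℂ ∖ {3}. Thus f omits exactly the value 3.

Omitted value: 3.


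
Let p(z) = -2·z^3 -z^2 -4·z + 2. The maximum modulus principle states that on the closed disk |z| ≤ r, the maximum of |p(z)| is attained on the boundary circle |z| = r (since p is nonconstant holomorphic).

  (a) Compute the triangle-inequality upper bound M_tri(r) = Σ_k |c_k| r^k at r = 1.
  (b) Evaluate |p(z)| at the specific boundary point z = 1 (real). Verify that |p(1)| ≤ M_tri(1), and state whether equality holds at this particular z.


Coefficients: c_0 = 2, c_1 = -4, c_2 = -1, c_3 = -2. Radius r = 1.
Part (a). Triangle bound: M_tri(r) = Σ_k |c_k| r^k
  = |2|·1^0 + |-4|·1^1 + |-1|·1^2 + |-2|·1^3
  = 2 + 4 + 1 + 2 = 9.
This bounds M(r) := max_{|z|=r} |p(z)| from above; equality holds iff all terms c_k z^k can be made to align in phase at a single z on |z|=r.
Part (b). At z = 1 (real, on the circle |z| = r):
  p(1) = (2)·1^0 + (-4)·1^1 + (-1)·1^2 + (-2)·1^3 = -5.
  |p(1)| = 5.
Check: |p(1)| = 5 ≤ 9 = M_tri(1). ✓ Equality does not hold at z = 1 (the coefficients have mixed signs, so the terms do not all align in phase there).

M_tri(1) = 9; |p(1)| = 5; equality at z=1: no.


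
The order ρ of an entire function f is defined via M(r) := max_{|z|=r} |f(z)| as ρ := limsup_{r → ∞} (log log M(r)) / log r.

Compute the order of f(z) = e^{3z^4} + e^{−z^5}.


Each summand is entire of order 4 and 5 respectively (as in the single-exponential case). The order of a sum is at most the max of the orders, so ρ ≤ 5. For the lower bound: on |z|=r choose arg z so that -1z^5 is real positive; then |e^{-1z^5}| = e^{1r^5} while |e^{3z^4}| ≤ e^{3r^4} = o(e^{1r^5}). So |f| ≥ e^{1r^5}(1 − o(1)) and ρ ≥ 5. Hence ρ = max(4, 5) = 5.
Therefore ρ = 5.

Order ρ = 5.


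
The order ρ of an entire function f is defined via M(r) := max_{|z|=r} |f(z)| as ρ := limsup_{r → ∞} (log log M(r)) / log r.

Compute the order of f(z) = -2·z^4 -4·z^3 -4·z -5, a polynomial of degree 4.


|f(z)| ≤ Σ|c_k|·r^k = O(r^4) as r → ∞. Polynomial growth is O(e^{r^ε}) for every ε > 0 (since r^4/e^{r^ε} → 0), so ρ ≤ ε for all ε > 0, i.e. ρ = 0. Every nonconstant polynomial has order 0.
Therefore ρ = 0.

Order ρ = 0.


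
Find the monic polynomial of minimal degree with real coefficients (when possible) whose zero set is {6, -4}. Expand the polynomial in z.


The polynomial is p(z) = ∏_{α ∈ S} (z − α), where S = {6, -4}.
Expanding the product yields: p(z) = z^2 -2·z -24.
The resulting polynomial has degree 2 and real coefficients as required.

p(z) = z^2 -2·z -24.


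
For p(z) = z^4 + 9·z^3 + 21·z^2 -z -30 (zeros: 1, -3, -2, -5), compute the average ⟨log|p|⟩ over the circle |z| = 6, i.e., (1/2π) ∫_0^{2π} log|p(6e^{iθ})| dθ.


Zeros: -5, -3, -2, 1; r = 6.
Inside |z| < r: -5, -3, -2, 1. Outside (|z| ≥ r): ∅.
p(0) = -30, so log|p(0)| = log(30) = 3.4012.
Apply Jensen: I(r) = log|p(0)| + Σ_k log(r/|z_k|), summed over zeros inside |z| < r.
  log(r/|z_k|) for z_k = 1: log(6/1) = 1.7918
  log(r/|z_k|) for z_k = -3: log(6/3) = 0.6931
  log(r/|z_k|) for z_k = -2: log(6/2) = 1.0986
  log(r/|z_k|) for z_k = -5: log(6/5) = 0.1823
Sum over inside zeros: 3.7658.
I(r) = log|p(0)| + (inside sum) = 3.4012 + 3.7658 = 7.1670.
Closed form (all zeros inside, monic): I(r) = n·log(r) = 4·log(6) = 7.1670. ✓

I(r) ≈ 7.1670.


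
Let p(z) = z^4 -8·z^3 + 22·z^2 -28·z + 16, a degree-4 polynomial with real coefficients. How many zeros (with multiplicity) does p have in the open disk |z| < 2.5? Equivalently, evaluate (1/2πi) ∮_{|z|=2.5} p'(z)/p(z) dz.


The zeros of p are: 4, 2, (1 + 1i), (1 - 1i).
Their magnitudes are: 4, 2, 1.414, 1.414.
Zeros with |z| < R = 2.5: 2, (1 + 1i), (1 - 1i).
Count = 3.
By the argument principle, (1/2πi) ∮_{|z|=R} p'(z)/p(z) dz equals exactly this count.

Number of zeros inside |z| < 2.5: 3.


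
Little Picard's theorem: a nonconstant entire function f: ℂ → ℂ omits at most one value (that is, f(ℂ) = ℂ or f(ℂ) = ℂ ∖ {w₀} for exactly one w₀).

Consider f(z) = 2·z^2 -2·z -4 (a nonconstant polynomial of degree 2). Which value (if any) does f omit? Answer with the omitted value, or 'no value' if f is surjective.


Little Picard bounds the complement of f(ℂ) to at most one point.
For every w ∈ ℂ, the equation p(z) − w = 0 is a nonconstant polynomial in z and hence has at least one root by the fundamental theorem of algebra. So p is surjective onto ℂ, omitting no value.

Omitted value: no value.
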